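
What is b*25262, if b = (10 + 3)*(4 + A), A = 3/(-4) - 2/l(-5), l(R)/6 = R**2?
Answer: 159441113/150 ≈ 1.0629e+6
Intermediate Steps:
l(R) = 6*R**2
A = -229/300 (A = 3/(-4) - 2/(6*(-5)**2) = 3*(-1/4) - 2/(6*25) = -3/4 - 2/150 = -3/4 - 2*1/150 = -3/4 - 1/75 = -229/300 ≈ -0.76333)
b = 12623/300 (b = (10 + 3)*(4 - 229/300) = 13*(971/300) = 12623/300 ≈ 42.077)
b*25262 = (12623/300)*25262 = 159441113/150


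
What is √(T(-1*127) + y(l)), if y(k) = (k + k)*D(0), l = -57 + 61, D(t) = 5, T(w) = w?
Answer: I*√87 ≈ 9.3274*I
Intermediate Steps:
l = 4
y(k) = 10*k (y(k) = (k + k)*5 = (2*k)*5 = 10*k)
√(T(-1*127) + y(l)) = √(-1*127 + 10*4) = √(-127 + 40) = √(-87) = I*√87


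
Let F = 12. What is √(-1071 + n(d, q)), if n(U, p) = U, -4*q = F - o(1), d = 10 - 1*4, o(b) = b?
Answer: I*√1065 ≈ 32.634*I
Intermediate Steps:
d = 6 (d = 10 - 4 = 6)
q = -11/4 (q = -(12 - 1*1)/4 = -(12 - 1)/4 = -¼*11 = -11/4 ≈ -2.7500)
√(-1071 + n(d, q)) = √(-1071 + 6) = √(-1065) = I*√1065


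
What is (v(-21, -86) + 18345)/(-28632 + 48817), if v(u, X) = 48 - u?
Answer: 1674/1835 ≈ 0.91226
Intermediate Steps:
(v(-21, -86) + 18345)/(-28632 + 48817) = ((48 - 1*(-21)) + 18345)/(-28632 + 48817) = ((48 + 21) + 18345)/20185 = (69 + 18345)*(1/20185) = 18414*(1/20185) = 1674/1835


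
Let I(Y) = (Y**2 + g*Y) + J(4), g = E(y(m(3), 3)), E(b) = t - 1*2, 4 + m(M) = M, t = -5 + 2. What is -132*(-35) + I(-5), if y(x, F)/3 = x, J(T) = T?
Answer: 4674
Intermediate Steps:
t = -3
m(M) = -4 + M
y(x, F) = 3*x
E(b) = -5 (E(b) = -3 - 1*2 = -3 - 2 = -5)
g = -5
I(Y) = 4 + Y**2 - 5*Y (I(Y) = (Y**2 - 5*Y) + 4 = 4 + Y**2 - 5*Y)
-132*(-35) + I(-5) = -132*(-35) + (4 + (-5)**2 - 5*(-5)) = 4620 + (4 + 25 + 25) = 4620 + 54 = 4674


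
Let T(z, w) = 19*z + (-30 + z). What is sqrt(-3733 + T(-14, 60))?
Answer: I*sqrt(4043) ≈ 63.585*I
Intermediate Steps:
T(z, w) = -30 + 20*z
sqrt(-3733 + T(-14, 60)) = sqrt(-3733 + (-30 + 20*(-14))) = sqrt(-3733 + (-30 - 280)) = sqrt(-3733 - 310) = sqrt(-4043) = I*sqrt(4043)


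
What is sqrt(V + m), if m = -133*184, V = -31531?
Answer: I*sqrt(56003) ≈ 236.65*I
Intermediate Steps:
m = -24472
sqrt(V + m) = sqrt(-31531 - 24472) = sqrt(-56003) = I*sqrt(56003)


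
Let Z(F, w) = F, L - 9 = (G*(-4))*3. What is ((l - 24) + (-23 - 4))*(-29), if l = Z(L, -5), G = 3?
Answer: 2262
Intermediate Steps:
L = -27 (L = 9 + (3*(-4))*3 = 9 - 12*3 = 9 - 36 = -27)
l = -27
((l - 24) + (-23 - 4))*(-29) = ((-27 - 24) + (-23 - 4))*(-29) = (-51 - 27)*(-29) = -78*(-29) = 2262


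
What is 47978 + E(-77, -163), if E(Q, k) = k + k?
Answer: 47652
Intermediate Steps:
E(Q, k) = 2*k
47978 + E(-77, -163) = 47978 + 2*(-163) = 47978 - 326 = 47652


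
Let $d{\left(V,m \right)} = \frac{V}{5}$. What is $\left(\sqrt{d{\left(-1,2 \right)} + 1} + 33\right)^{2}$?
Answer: $\frac{5449}{5} + \frac{132 \sqrt{5}}{5} \approx 1148.8$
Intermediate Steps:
$d{\left(V,m \right)} = \frac{V}{5}$ ($d{\left(V,m \right)} = V \frac{1}{5} = \frac{V}{5}$)
$\left(\sqrt{d{\left(-1,2 \right)} + 1} + 33\right)^{2} = \left(\sqrt{\frac{1}{5} \left(-1\right) + 1} + 33\right)^{2} = \left(\sqrt{- \frac{1}{5} + 1} + 33\right)^{2} = \left(\sqrt{\frac{4}{5}} + 33\right)^{2} = \left(\frac{2 \sqrt{5}}{5} + 33\right)^{2} = \left(33 + \frac{2 \sqrt{5}}{5}\right)^{2}$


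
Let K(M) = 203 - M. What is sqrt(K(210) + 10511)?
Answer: 2*sqrt(2626) ≈ 102.49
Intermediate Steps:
sqrt(K(210) + 10511) = sqrt((203 - 1*210) + 10511) = sqrt((203 - 210) + 10511) = sqrt(-7 + 10511) = sqrt(10504) = 2*sqrt(2626)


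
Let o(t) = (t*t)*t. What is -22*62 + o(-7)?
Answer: -1707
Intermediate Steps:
o(t) = t³ (o(t) = t²*t = t³)
-22*62 + o(-7) = -22*62 + (-7)³ = -1364 - 343 = -1707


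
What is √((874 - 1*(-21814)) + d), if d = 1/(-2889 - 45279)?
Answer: 413*√8572566/8028 ≈ 150.63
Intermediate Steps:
d = -1/48168 (d = 1/(-48168) = -1/48168 ≈ -2.0761e-5)
√((874 - 1*(-21814)) + d) = √((874 - 1*(-21814)) - 1/48168) = √((874 + 21814) - 1/48168) = √(22688 - 1/48168) = √(1092835583/48168) = 413*√8572566/8028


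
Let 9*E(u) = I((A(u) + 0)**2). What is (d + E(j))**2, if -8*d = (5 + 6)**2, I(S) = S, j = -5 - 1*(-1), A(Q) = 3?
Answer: 12769/64 ≈ 199.52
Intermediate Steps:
j = -4 (j = -5 + 1 = -4)
E(u) = 1 (E(u) = (3 + 0)**2/9 = (1/9)*3**2 = (1/9)*9 = 1)
d = -121/8 (d = -(5 + 6)**2/8 = -1/8*11**2 = -1/8*121 = -121/8 ≈ -15.125)
(d + E(j))**2 = (-121/8 + 1)**2 = (-113/8)**2 = 12769/64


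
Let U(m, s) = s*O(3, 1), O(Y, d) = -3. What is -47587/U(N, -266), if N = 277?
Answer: -47587/798 ≈ -59.633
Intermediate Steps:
U(m, s) = -3*s (U(m, s) = s*(-3) = -3*s)
-47587/U(N, -266) = -47587/((-3*(-266))) = -47587/798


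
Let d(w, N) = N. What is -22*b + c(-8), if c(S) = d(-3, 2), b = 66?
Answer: -1450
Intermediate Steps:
c(S) = 2
-22*b + c(-8) = -22*66 + 2 = -1452 + 2 = -1450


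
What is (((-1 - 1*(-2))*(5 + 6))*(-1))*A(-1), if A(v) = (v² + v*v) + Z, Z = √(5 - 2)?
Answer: -22 - 11*√3 ≈ -41.053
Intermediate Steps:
Z = √3 ≈ 1.7320
A(v) = √3 + 2*v² (A(v) = (v² + v*v) + √3 = (v² + v²) + √3 = 2*v² + √3 = √3 + 2*v²)
(((-1 - 1*(-2))*(5 + 6))*(-1))*A(-1) = (((-1 - 1*(-2))*(5 + 6))*(-1))*(√3 + 2*(-1)²) = (((-1 + 2)*11)*(-1))*(√3 + 2*1) = ((1*11)*(-1))*(√3 + 2) = (11*(-1))*(2 + √3) = -11*(2 + √3) = -22 - 11*√3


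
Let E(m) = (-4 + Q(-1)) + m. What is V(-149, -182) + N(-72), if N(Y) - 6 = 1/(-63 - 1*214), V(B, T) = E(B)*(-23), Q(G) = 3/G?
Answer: 995537/277 ≈ 3594.0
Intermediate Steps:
E(m) = -7 + m (E(m) = (-4 + 3/(-1)) + m = (-4 + 3*(-1)) + m = (-4 - 3) + m = -7 + m)
V(B, T) = 161 - 23*B (V(B, T) = (-7 + B)*(-23) = 161 - 23*B)
N(Y) = 1661/277 (N(Y) = 6 + 1/(-63 - 1*214) = 6 + 1/(-63 - 214) = 6 + 1/(-277) = 6 - 1/277 = 1661/277)
V(-149, -182) + N(-72) = (161 - 23*(-149)) + 1661/277 = (161 + 3427) + 1661/277 = 3588 + 1661/277 = 995537/277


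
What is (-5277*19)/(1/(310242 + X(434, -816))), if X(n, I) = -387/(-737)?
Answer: -22925008718883/737 ≈ -3.1106e+10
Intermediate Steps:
X(n, I) = 387/737 (X(n, I) = -387*(-1/737) = 387/737)
(-5277*19)/(1/(310242 + X(434, -816))) = (-5277*19)/(1/(310242 + 387/737)) = -100263/(1/(228648741/737)) = -100263/737/228648741 = -100263*228648741/737 = -22925008718883/737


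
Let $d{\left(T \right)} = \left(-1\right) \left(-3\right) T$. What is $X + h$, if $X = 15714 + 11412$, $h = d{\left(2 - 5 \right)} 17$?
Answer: $26973$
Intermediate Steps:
$d{\left(T \right)} = 3 T$
$h = -153$ ($h = 3 \left(2 - 5\right) 17 = 3 \left(-3\right) 17 = \left(-9\right) 17 = -153$)
$X = 27126$
$X + h = 27126 - 153 = 26973$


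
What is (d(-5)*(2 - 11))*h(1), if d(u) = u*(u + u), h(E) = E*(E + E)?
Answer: -900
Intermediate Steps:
h(E) = 2*E² (h(E) = E*(2*E) = 2*E²)
d(u) = 2*u² (d(u) = u*(2*u) = 2*u²)
(d(-5)*(2 - 11))*h(1) = ((2*(-5)²)*(2 - 11))*(2*1²) = ((2*25)*(-9))*(2*1) = (50*(-9))*2 = -450*2 = -900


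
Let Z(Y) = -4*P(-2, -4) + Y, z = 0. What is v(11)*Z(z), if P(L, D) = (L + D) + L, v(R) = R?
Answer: 352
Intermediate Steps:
P(L, D) = D + 2*L (P(L, D) = (D + L) + L = D + 2*L)
Z(Y) = 32 + Y (Z(Y) = -4*(-4 + 2*(-2)) + Y = -4*(-4 - 4) + Y = -4*(-8) + Y = 32 + Y)
v(11)*Z(z) = 11*(32 + 0) = 11*32 = 352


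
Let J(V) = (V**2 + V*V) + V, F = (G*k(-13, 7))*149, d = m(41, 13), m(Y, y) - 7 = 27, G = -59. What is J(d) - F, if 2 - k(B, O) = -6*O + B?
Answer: 503433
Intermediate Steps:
m(Y, y) = 34 (m(Y, y) = 7 + 27 = 34)
d = 34
k(B, O) = 2 - B + 6*O (k(B, O) = 2 - (-6*O + B) = 2 - (B - 6*O) = 2 + (-B + 6*O) = 2 - B + 6*O)
F = -501087 (F = -59*(2 - 1*(-13) + 6*7)*149 = -59*(2 + 13 + 42)*149 = -59*57*149 = -3363*149 = -501087)
J(V) = V + 2*V**2 (J(V) = (V**2 + V**2) + V = 2*V**2 + V = V + 2*V**2)
J(d) - F = 34*(1 + 2*34) - 1*(-501087) = 34*(1 + 68) + 501087 = 34*69 + 501087 = 2346 + 501087 = 503433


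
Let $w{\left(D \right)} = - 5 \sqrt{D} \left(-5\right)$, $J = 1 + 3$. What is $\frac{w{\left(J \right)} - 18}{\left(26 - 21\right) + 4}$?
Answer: $\frac{32}{9} \approx 3.5556$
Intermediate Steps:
$J = 4$
$w{\left(D \right)} = 25 \sqrt{D}$
$\frac{w{\left(J \right)} - 18}{\left(26 - 21\right) + 4} = \frac{25 \sqrt{4} - 18}{\left(26 - 21\right) + 4} = \frac{25 \cdot 2 - 18}{\left(26 - 21\right) + 4} = \frac{50 - 18}{5 + 4} = \frac{1}{9} \cdot 32 = \frac{32}{9}$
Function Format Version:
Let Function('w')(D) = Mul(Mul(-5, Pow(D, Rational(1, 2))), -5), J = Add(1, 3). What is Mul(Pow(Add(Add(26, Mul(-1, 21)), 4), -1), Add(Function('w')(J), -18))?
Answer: Rational(32, 9) ≈ 3.5556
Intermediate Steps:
J = 4
Function('w')(D) = Mul(25, Pow(D, Rational(1, 2)))
Mul(Pow(Add(Add(26, Mul(-1, 21)), 4), -1), Add(Function('w')(J), -18)) = Mul(Pow(Add(Add(26, Mul(-1, 21)), 4), -1), Add(Mul(25, Pow(4, Rational(1, 2))), -18)) = Mul(Pow(Add(Add(26, -21), 4), -1), Add(Mul(25, 2), -18)) = Mul(Pow(Add(5, 4), -1), Add(50, -18)) = Mul(Pow(9, -1), 32) = Mul(Rational(1, 9), 32) = Rational(32, 9)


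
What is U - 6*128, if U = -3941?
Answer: -4709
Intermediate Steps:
U - 6*128 = -3941 - 6*128 = -3941 - 1*768 = -3941 - 768 = -4709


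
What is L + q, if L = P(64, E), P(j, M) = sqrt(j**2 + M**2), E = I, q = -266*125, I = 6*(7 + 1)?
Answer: -33170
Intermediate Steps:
I = 48 (I = 6*8 = 48)
q = -33250
E = 48
P(j, M) = sqrt(M**2 + j**2)
L = 80 (L = sqrt(48**2 + 64**2) = sqrt(2304 + 4096) = sqrt(6400) = 80)
L + q = 80 - 33250 = -33170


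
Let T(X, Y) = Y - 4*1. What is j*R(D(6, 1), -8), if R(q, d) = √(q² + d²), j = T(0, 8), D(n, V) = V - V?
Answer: 32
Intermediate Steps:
D(n, V) = 0
T(X, Y) = -4 + Y (T(X, Y) = Y - 4 = -4 + Y)
j = 4 (j = -4 + 8 = 4)
R(q, d) = √(d² + q²)
j*R(D(6, 1), -8) = 4*√((-8)² + 0²) = 4*√(64 + 0) = 4*√64 = 4*8 = 32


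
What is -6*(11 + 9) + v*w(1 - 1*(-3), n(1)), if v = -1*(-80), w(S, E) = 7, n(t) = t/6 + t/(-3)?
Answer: 440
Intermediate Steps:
n(t) = -t/6 (n(t) = t*(⅙) + t*(-⅓) = t/6 - t/3 = -t/6)
v = 80
-6*(11 + 9) + v*w(1 - 1*(-3), n(1)) = -6*(11 + 9) + 80*7 = -6*20 + 560 = -120 + 560 = 440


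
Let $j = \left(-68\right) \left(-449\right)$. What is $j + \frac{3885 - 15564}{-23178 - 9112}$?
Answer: $\frac{985889959}{32290} \approx 30532.0$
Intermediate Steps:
$j = 30532$
$j + \frac{3885 - 15564}{-23178 - 9112} = 30532 + \frac{3885 - 15564}{-23178 - 9112} = 30532 - \frac{11679}{-32290} = 30532 - - \frac{11679}{32290} = 30532 + \frac{11679}{32290} = \frac{985889959}{32290}$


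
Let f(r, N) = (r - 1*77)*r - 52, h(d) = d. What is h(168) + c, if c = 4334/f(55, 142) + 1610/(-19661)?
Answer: 2040601991/12406091 ≈ 164.48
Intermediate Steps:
f(r, N) = -52 + r*(-77 + r) (f(r, N) = (r - 77)*r - 52 = (-77 + r)*r - 52 = r*(-77 + r) - 52 = -52 + r*(-77 + r))
c = -43621297/12406091 (c = 4334/(-52 + 55**2 - 77*55) + 1610/(-19661) = 4334/(-52 + 3025 - 4235) + 1610*(-1/19661) = 4334/(-1262) - 1610/19661 = 4334*(-1/1262) - 1610/19661 = -2167/631 - 1610/19661 = -43621297/12406091 ≈ -3.5161)
h(168) + c = 168 - 43621297/12406091 = 2040601991/12406091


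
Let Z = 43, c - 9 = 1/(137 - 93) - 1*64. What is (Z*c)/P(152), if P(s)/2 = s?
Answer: -104017/13376 ≈ -7.7764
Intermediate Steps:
c = -2419/44 (c = 9 + (1/(137 - 93) - 1*64) = 9 + (1/44 - 64) = 9 - 2815/44 = -2419/44 ≈ -54.977)
P(s) = 2*s
(Z*c)/P(152) = (43*(-2419/44))/((2*152)) = -104017/44/304 = -104017/44*1/304 = -104017/13376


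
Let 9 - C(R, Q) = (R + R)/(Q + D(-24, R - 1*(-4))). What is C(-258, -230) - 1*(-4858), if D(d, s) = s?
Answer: 588778/121 ≈ 4865.9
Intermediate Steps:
C(R, Q) = 9 - 2*R/(4 + Q + R) (C(R, Q) = 9 - (R + R)/(Q + (R - 1*(-4))) = 9 - 2*R/(Q + (R + 4)) = 9 - 2*R/(Q + (4 + R)) = 9 - 2*R/(4 + Q + R))
C(-258, -230) - 1*(-4858) = (36 + 7*(-258) + 9*(-230))/(4 - 230 - 258) - 1*(-4858) = (36 - 1806 - 2070)/(-484) + 4858 = -1/484*(-3840) + 4858 = 960/121 + 4858 = 588778/121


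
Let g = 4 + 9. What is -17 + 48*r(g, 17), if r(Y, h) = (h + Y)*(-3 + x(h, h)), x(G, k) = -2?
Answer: -7217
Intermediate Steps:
g = 13
r(Y, h) = -5*Y - 5*h (r(Y, h) = (h + Y)*(-3 - 2) = (Y + h)*(-5) = -5*Y - 5*h)
-17 + 48*r(g, 17) = -17 + 48*(-5*13 - 5*17) = -17 + 48*(-65 - 85) = -17 + 48*(-150) = -17 - 7200 = -7217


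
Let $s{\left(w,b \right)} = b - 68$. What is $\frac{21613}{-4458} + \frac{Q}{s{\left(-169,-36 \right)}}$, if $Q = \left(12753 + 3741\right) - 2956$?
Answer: $- \frac{15650039}{115908} \approx -135.02$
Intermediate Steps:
$s{\left(w,b \right)} = -68 + b$ ($s{\left(w,b \right)} = b - 68 = -68 + b$)
$Q = 13538$ ($Q = 16494 - 2956 = 13538$)
$\frac{21613}{-4458} + \frac{Q}{s{\left(-169,-36 \right)}} = \frac{21613}{-4458} + \frac{13538}{-68 - 36} = 21613 \left(- \frac{1}{4458}\right) + \frac{13538}{-104} = - \frac{21613}{4458} + 13538 \left(- \frac{1}{104}\right) = - \frac{21613}{4458} - \frac{6769}{52} = - \frac{15650039}{115908}$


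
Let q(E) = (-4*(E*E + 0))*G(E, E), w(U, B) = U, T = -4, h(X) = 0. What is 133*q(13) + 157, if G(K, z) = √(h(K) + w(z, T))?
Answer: 157 - 89908*√13 ≈ -3.2401e+5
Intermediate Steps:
G(K, z) = √z (G(K, z) = √(0 + z) = √z)
q(E) = -4*E^(5/2) (q(E) = (-4*(E*E + 0))*√E = (-4*(E² + 0))*√E = (-4*E²)*√E = -4*E^(5/2))
133*q(13) + 157 = 133*(-676*√13) + 157 = -89908*√13 + 157 = 157 - 89908*√13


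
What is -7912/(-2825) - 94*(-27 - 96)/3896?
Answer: 31743901/5503100 ≈ 5.7684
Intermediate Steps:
-7912/(-2825) - 94*(-27 - 96)/3896 = -7912*(-1/2825) - 94*(-123)*(1/3896) = 7912/2825 + 11562*(1/3896) = 7912/2825 + 5781/1948 = 31743901/5503100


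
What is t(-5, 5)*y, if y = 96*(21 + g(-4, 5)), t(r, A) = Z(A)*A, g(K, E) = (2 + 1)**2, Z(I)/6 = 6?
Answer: 518400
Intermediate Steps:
Z(I) = 36 (Z(I) = 6*6 = 36)
g(K, E) = 9 (g(K, E) = 3**2 = 9)
t(r, A) = 36*A
y = 2880 (y = 96*(21 + 9) = 96*30 = 2880)
t(-5, 5)*y = (36*5)*2880 = 180*2880 = 518400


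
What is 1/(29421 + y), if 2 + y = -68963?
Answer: -1/39544 ≈ -2.5288e-5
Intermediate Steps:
y = -68965 (y = -2 - 68963 = -68965)
1/(29421 + y) = 1/(29421 - 68965) = 1/(-39544) = -1/39544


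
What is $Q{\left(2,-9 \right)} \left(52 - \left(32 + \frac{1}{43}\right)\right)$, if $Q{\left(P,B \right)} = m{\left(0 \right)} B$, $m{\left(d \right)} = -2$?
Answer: $\frac{15462}{43} \approx 359.58$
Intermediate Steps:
$Q{\left(P,B \right)} = - 2 B$
$Q{\left(2,-9 \right)} \left(52 - \left(32 + \frac{1}{43}\right)\right) = \left(-2\right) \left(-9\right) \left(52 - \left(32 + \frac{1}{43}\right)\right) = 18 \left(52 - \frac{1377}{43}\right) = 18 \cdot \frac{859}{43} = \frac{15462}{43}$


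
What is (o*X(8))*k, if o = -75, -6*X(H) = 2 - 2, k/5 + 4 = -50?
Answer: 0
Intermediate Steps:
k = -270 (k = -20 + 5*(-50) = -20 - 250 = -270)
X(H) = 0 (X(H) = -(2 - 2)/6 = -⅙*0 = 0)
(o*X(8))*k = -75*0*(-270) = 0*(-270) = 0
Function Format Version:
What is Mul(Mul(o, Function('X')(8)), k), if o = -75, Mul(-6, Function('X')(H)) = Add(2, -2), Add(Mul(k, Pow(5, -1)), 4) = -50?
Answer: 0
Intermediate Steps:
k = -270 (k = Add(-20, Mul(5, -50)) = Add(-20, -250) = -270)
Function('X')(H) = 0 (Function('X')(H) = Mul(Rational(-1, 6), Add(2, -2)) = Mul(Rational(-1, 6), 0) = 0)
Mul(Mul(o, Function('X')(8)), k) = Mul(Mul(-75, 0), -270) = Mul(0, -270) = 0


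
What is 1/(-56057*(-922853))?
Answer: 1/51732370621 ≈ 1.9330e-11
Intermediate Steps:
1/(-56057*(-922853)) = -1/56057*(-1/922853) = 1/51732370621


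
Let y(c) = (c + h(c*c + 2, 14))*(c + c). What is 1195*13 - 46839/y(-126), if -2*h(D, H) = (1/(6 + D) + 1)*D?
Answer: 41794686488542/2690360379 ≈ 15535.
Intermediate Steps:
h(D, H) = -D*(1 + 1/(6 + D))/2 (h(D, H) = -(1/(6 + D) + 1)*D/2 = -(1 + 1/(6 + D))*D/2 = -D*(1 + 1/(6 + D))/2)
y(c) = 2*c*(c - (2 + c²)*(9 + c²)/(16 + 2*c²)) (y(c) = (c - (c*c + 2)*(7 + (c*c + 2))/(12 + 2*(c*c + 2)))*(c + c) = (c - (c² + 2)*(7 + (c² + 2))/(12 + 2*(c² + 2)))*(2*c) = (c - (2 + c²)*(7 + (2 + c²))/(12 + 2*(2 + c²)))*(2*c) = (c - (2 + c²)*(9 + c²)/(12 + (4 + 2*c²)))*(2*c) = (c - (2 + c²)*(9 + c²)/(16 + 2*c²))*(2*c) = 2*c*(c - (2 + c²)*(9 + c²)/(16 + 2*c²)))
1195*13 - 46839/y(-126) = 1195*13 - 46839*(-(8 + (-126)²)/(126*(-(2 + (-126)²)*(9 + (-126)²) + 2*(-126)*(8 + (-126)²)))) = 15535 - 46839*(-(8 + 15876)/(126*(-(2 + 15876)*(9 + 15876) + 2*(-126)*(8 + 15876)))) = 15535 - 46839*(-7942/(63*(-1*15878*15885 + 2*(-126)*15884))) = 15535 - 46839*(-7942/(63*(-252222030 - 4002768))) = 15535 - 46839/((-126*1/15884*(-256224798))) = 15535 - 46839/8071081137/3971 = 15535 - 46839*3971/8071081137 = 15535 - 61999223/2690360379 = 41794686488542/2690360379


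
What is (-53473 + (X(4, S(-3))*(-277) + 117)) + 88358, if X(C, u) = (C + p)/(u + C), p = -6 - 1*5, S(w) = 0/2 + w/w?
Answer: 176949/5 ≈ 35390.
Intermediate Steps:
S(w) = 1 (S(w) = 0*(½) + 1 = 0 + 1 = 1)
p = -11 (p = -6 - 5 = -11)
X(C, u) = (-11 + C)/(C + u) (X(C, u) = (C - 11)/(u + C) = (-11 + C)/(C + u))
(-53473 + (X(4, S(-3))*(-277) + 117)) + 88358 = (-53473 + (((-11 + 4)/(4 + 1))*(-277) + 117)) + 88358 = (-53473 + ((-7/5)*(-277) + 117)) + 88358 = (-53473 + (((⅕)*(-7))*(-277) + 117)) + 88358 = (-53473 + (-7/5*(-277) + 117)) + 88358 = (-53473 + (1939/5 + 117)) + 88358 = (-53473 + 2524/5) + 88358 = -264841/5 + 88358 = 176949/5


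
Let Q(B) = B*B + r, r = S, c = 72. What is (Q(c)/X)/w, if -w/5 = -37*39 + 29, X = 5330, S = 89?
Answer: 5273/37683100 ≈ 0.00013993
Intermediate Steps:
r = 89
Q(B) = 89 + B² (Q(B) = B*B + 89 = B² + 89 = 89 + B²)
w = 7070 (w = -5*(-37*39 + 29) = -5*(-1443 + 29) = -5*(-1414) = 7070)
(Q(c)/X)/w = ((89 + 72²)/5330)/7070 = ((89 + 5184)*(1/5330))*(1/7070) = (5273*(1/5330))*(1/7070) = (5273/5330)*(1/7070) = 5273/37683100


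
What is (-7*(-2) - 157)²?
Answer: 20449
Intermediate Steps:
(-7*(-2) - 157)² = (14 - 157)² = (-143)² = 20449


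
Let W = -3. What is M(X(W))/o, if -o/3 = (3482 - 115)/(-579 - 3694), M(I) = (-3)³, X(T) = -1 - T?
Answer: -38457/3367 ≈ -11.422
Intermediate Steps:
M(I) = -27
o = 10101/4273 (o = -3*(3482 - 115)/(-579 - 3694) = -10101/(-4273) = -10101*(-1)/4273 = -3*(-3367/4273) = 10101/4273 ≈ 2.3639)
M(X(W))/o = -27/10101/4273 = -27*4273/10101 = -38457/3367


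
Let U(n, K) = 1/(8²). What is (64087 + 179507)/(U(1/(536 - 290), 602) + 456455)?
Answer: 5196672/9737707 ≈ 0.53366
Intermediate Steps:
U(n, K) = 1/64
(64087 + 179507)/(U(1/(536 - 290), 602) + 456455) = (64087 + 179507)/(1/64 + 456455) = 243594/(29213121/64) = 243594*(64/29213121) = 5196672/9737707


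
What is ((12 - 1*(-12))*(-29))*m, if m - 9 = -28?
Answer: 13224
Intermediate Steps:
m = -19 (m = 9 - 28 = -19)
((12 - 1*(-12))*(-29))*m = ((12 - 1*(-12))*(-29))*(-19) = ((12 + 12)*(-29))*(-19) = (24*(-29))*(-19) = -696*(-19) = 13224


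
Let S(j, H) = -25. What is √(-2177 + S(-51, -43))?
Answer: I*√2202 ≈ 46.925*I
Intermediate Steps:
√(-2177 + S(-51, -43)) = √(-2177 - 25) = √(-2202) = I*√2202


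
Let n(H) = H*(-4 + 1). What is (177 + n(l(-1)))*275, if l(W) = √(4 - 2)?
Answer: 48675 - 825*√2 ≈ 47508.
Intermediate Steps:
l(W) = √2
n(H) = -3*H (n(H) = H*(-3) = -3*H)
(177 + n(l(-1)))*275 = (177 - 3*√2)*275 = 48675 - 825*√2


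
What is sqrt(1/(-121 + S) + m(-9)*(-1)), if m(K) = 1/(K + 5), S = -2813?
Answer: sqrt(238795)/978 ≈ 0.49966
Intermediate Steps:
m(K) = 1/(5 + K)
sqrt(1/(-121 + S) + m(-9)*(-1)) = sqrt(1/(-121 - 2813) - 1/(5 - 9)) = sqrt(1/(-2934) - 1/(-4)) = sqrt(-1/2934 - 1/4*(-1)) = sqrt(-1/2934 + 1/4) = sqrt(1465/5868) = sqrt(238795)/978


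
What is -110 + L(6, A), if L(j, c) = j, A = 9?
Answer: -104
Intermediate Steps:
-110 + L(6, A) = -110 + 6 = -104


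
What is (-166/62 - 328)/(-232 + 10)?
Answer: 3417/2294 ≈ 1.4895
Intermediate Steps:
(-166/62 - 328)/(-232 + 10) = (-166*1/62 - 328)/(-222) = (-83/31 - 328)*(-1/222) = -10251/31*(-1/222) = 3417/2294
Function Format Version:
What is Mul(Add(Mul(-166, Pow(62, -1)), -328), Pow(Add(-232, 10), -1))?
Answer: Rational(3417, 2294) ≈ 1.4895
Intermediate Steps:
Mul(Add(Mul(-166, Pow(62, -1)), -328), Pow(Add(-232, 10), -1)) = Mul(Add(Mul(-166, Rational(1, 62)), -328), Pow(-222, -1)) = Mul(Add(Rational(-83, 31), -328), Rational(-1, 222)) = Mul(Rational(-10251, 31), Rational(-1, 222)) = Rational(3417, 2294)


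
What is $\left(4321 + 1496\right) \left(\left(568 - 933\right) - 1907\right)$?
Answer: $-13216224$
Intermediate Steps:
$\left(4321 + 1496\right) \left(\left(568 - 933\right) - 1907\right) = 5817 \left(-365 - 1907\right) = 5817 \left(-2272\right) = -13216224$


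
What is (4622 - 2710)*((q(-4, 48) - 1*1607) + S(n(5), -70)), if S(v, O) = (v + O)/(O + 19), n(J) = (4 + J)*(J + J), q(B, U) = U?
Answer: -152059448/51 ≈ -2.9816e+6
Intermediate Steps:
n(J) = 2*J*(4 + J) (n(J) = (4 + J)*(2*J) = 2*J*(4 + J))
S(v, O) = (O + v)/(19 + O)
(4622 - 2710)*((q(-4, 48) - 1*1607) + S(n(5), -70)) = (4622 - 2710)*((48 - 1*1607) + (-70 + 2*5*(4 + 5))/(19 - 70)) = 1912*((48 - 1607) + (-70 + 2*5*9)/(-51)) = 1912*(-1559 - (-70 + 90)/51) = 1912*(-1559 - 1/51*20) = 1912*(-1559 - 20/51) = 1912*(-79529/51) = -152059448/51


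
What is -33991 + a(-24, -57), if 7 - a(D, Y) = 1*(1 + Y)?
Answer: -33928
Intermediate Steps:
a(D, Y) = 6 - Y (a(D, Y) = 7 - (1 + Y) = 7 + (-1 - Y) = 6 - Y)
-33991 + a(-24, -57) = -33991 + (6 - 1*(-57)) = -33991 + (6 + 57) = -33991 + 63 = -33928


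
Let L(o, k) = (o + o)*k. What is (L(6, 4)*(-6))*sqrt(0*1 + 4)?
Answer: -576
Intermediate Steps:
L(o, k) = 2*k*o (L(o, k) = (2*o)*k = 2*k*o)
(L(6, 4)*(-6))*sqrt(0*1 + 4) = ((2*4*6)*(-6))*sqrt(0*1 + 4) = (48*(-6))*sqrt(0 + 4) = -288*sqrt(4) = -288*2 = -576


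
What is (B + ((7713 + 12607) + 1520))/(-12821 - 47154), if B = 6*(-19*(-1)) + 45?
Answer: -21999/59975 ≈ -0.36680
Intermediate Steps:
B = 159 (B = 6*19 + 45 = 114 + 45 = 159)
(B + ((7713 + 12607) + 1520))/(-12821 - 47154) = (159 + ((7713 + 12607) + 1520))/(-12821 - 47154) = (159 + (20320 + 1520))/(-59975) = (159 + 21840)*(-1/59975) = 21999*(-1/59975) = -21999/59975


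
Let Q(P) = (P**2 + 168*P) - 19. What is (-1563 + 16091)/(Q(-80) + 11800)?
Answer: 14528/4741 ≈ 3.0643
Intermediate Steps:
Q(P) = -19 + P**2 + 168*P
(-1563 + 16091)/(Q(-80) + 11800) = (-1563 + 16091)/((-19 + (-80)**2 + 168*(-80)) + 11800) = 14528/((-19 + 6400 - 13440) + 11800) = 14528/(-7059 + 11800) = 14528/4741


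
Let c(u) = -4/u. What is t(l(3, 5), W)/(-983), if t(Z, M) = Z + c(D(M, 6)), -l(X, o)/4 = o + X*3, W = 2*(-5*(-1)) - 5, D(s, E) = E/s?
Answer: 178/2949 ≈ 0.060359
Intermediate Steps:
W = 5 (W = 2*5 - 5 = 10 - 5 = 5)
l(X, o) = -12*X - 4*o (l(X, o) = -4*(o + X*3) = -4*(o + 3*X) = -12*X - 4*o)
t(Z, M) = Z - 2*M/3 (t(Z, M) = Z - 4*M/6 = Z - 2*M/3)
t(l(3, 5), W)/(-983) = ((-12*3 - 4*5) - ⅔*5)/(-983) = ((-36 - 20) - 10/3)*(-1/983) = (-56 - 10/3)*(-1/983) = -178/3*(-1/983) = 178/2949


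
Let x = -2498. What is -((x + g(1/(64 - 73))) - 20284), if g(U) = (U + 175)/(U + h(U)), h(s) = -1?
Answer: 114697/5 ≈ 22939.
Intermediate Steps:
g(U) = (175 + U)/(-1 + U) (g(U) = (U + 175)/(U - 1) = (175 + U)/(-1 + U))
-((x + g(1/(64 - 73))) - 20284) = -((-2498 + (175 + 1/(64 - 73))/(-1 + 1/(64 - 73))) - 20284) = -((-2498 + (175 + 1/(-9))/(-1 + 1/(-9))) - 20284) = -((-2498 + (175 - ⅑)/(-1 - ⅑)) - 20284) = -((-2498 + (1574/9)/(-10/9)) - 20284) = -((-2498 - 9/10*1574/9) - 20284) = -((-2498 - 787/5) - 20284) = -(-13277/5 - 20284) = -1*(-114697/5) = 114697/5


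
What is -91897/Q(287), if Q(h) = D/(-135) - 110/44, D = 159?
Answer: 8270730/331 ≈ 24987.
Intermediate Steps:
Q(h) = -331/90 (Q(h) = 159/(-135) - 110/44 = 159*(-1/135) - 110*1/44 = -53/45 - 5/2 = -331/90)
-91897/Q(287) = -91897/(-331/90) = -91897*(-90/331) = 8270730/331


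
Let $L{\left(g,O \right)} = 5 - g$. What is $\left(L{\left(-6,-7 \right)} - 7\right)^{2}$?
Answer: $16$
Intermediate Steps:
$\left(L{\left(-6,-7 \right)} - 7\right)^{2} = \left(\left(5 - -6\right) - 7\right)^{2} = \left(\left(5 + 6\right) - 7\right)^{2} = \left(11 - 7\right)^{2} = 4^{2} = 16$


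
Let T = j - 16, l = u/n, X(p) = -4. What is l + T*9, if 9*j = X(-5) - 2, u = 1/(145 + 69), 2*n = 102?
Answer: -1637099/10914 ≈ -150.00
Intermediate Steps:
n = 51 (n = (1/2)*102 = 51)
u = 1/214 ≈ 0.0046729
l = 1/10914 (l = (1/214)/51 = (1/214)*(1/51) = 1/10914 ≈ 9.1625e-5)
j = -2/3 (j = (-4 - 2)/9 = (1/9)*(-6) = -2/3 ≈ -0.66667)
T = -50/3 (T = -2/3 - 16 = -50/3 ≈ -16.667)
l + T*9 = 1/10914 - 50/3*9 = 1/10914 - 150 = -1637099/10914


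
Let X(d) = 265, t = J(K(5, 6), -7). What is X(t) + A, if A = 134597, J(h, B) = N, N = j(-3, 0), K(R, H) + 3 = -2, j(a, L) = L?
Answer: 134862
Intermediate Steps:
K(R, H) = -5 (K(R, H) = -3 - 2 = -5)
N = 0
J(h, B) = 0
t = 0
X(t) + A = 265 + 134597 = 134862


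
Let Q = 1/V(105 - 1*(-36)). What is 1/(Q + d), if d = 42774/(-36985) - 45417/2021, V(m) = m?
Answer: -224240055/5296991642 ≈ -0.042333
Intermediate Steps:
Q = 1/141 (Q = 1/(105 - 1*(-36)) = 1/(105 + 36) = 1/141 ≈ 0.0070922)
d = -1766193999/74746685 (d = 42774*(-1/36985) - 45417*1/2021 = -42774/36985 - 45417/2021 = -1766193999/74746685 ≈ -23.629)
1/(Q + d) = 1/(1/141 - 1766193999/74746685) = 1/(-5296991642/224240055) = -224240055/5296991642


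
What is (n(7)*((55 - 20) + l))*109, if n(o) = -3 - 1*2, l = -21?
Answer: -7630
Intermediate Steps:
n(o) = -5 (n(o) = -3 - 2 = -5)
(n(7)*((55 - 20) + l))*109 = -5*((55 - 20) - 21)*109 = -5*(35 - 21)*109 = -5*14*109 = -70*109 = -7630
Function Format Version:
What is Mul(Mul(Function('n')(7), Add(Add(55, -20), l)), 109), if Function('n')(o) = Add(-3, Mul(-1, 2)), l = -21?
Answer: -7630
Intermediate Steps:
Function('n')(o) = -5 (Function('n')(o) = Add(-3, -2) = -5)
Mul(Mul(Function('n')(7), Add(Add(55, -20), l)), 109) = Mul(Mul(-5, Add(Add(55, -20), -21)), 109) = Mul(Mul(-5, Add(35, -21)), 109) = Mul(Mul(-5, 14), 109) = Mul(-70, 109) = -7630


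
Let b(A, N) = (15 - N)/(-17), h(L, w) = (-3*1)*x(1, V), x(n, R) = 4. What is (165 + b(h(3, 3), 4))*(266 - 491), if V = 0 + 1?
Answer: -628650/17 ≈ -36979.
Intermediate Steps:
V = 1
h(L, w) = -12 (h(L, w) = -3*1*4 = -3*4 = -12)
b(A, N) = -15/17 + N/17 (b(A, N) = (15 - N)*(-1/17) = -15/17 + N/17)
(165 + b(h(3, 3), 4))*(266 - 491) = (165 + (-15/17 + (1/17)*4))*(266 - 491) = (165 + (-15/17 + 4/17))*(-225) = (165 - 11/17)*(-225) = (2794/17)*(-225) = -628650/17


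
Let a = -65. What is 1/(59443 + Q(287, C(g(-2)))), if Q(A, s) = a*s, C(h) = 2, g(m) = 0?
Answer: 1/59313 ≈ 1.6860e-5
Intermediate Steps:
Q(A, s) = -65*s
1/(59443 + Q(287, C(g(-2)))) = 1/(59443 - 65*2) = 1/(59443 - 130) = 1/59313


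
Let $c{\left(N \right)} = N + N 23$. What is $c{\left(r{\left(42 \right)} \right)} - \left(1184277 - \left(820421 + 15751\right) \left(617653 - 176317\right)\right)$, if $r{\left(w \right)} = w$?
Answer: $369031622523$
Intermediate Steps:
$c{\left(N \right)} = 24 N$ ($c{\left(N \right)} = N + 23 N = 24 N$)
$c{\left(r{\left(42 \right)} \right)} - \left(1184277 - \left(820421 + 15751\right) \left(617653 - 176317\right)\right) = 24 \cdot 42 - \left(1184277 - \left(820421 + 15751\right) \left(617653 - 176317\right)\right) = 1008 + \left(\left(836172 \cdot 441336 - 621753\right) - 562524\right) = 1008 + \left(\left(369032805792 - 621753\right) - 562524\right) = 1008 + \left(369032184039 - 562524\right) = 1008 + 369031621515 = 369031622523$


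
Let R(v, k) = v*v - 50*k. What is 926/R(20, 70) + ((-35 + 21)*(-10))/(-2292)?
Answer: -319549/888150 ≈ -0.35979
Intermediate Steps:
R(v, k) = v² - 50*k
926/R(20, 70) + ((-35 + 21)*(-10))/(-2292) = 926/(20² - 50*70) + ((-35 + 21)*(-10))/(-2292) = 926/(400 - 3500) - 14*(-10)*(-1/2292) = 926/(-3100) + 140*(-1/2292) = 926*(-1/3100) - 35/573 = -463/1550 - 35/573 = -319549/888150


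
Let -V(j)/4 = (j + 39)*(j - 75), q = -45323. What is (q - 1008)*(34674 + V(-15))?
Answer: -2006780934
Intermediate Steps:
V(j) = -4*(-75 + j)*(39 + j) (V(j) = -4*(j + 39)*(j - 75) = -4*(39 + j)*(-75 + j) = -4*(-75 + j)*(39 + j))
(q - 1008)*(34674 + V(-15)) = (-45323 - 1008)*(34674 + (11700 - 4*(-15)² + 144*(-15))) = -46331*(34674 + (11700 - 4*225 - 2160)) = -46331*(34674 + (11700 - 900 - 2160)) = -46331*(34674 + 8640) = -46331*43314 = -2006780934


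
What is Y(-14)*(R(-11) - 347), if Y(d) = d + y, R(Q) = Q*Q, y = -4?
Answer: 4068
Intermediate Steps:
R(Q) = Q**2
Y(d) = -4 + d (Y(d) = d - 4 = -4 + d)
Y(-14)*(R(-11) - 347) = (-4 - 14)*((-11)**2 - 347) = -18*(121 - 347) = -18*(-226) = 4068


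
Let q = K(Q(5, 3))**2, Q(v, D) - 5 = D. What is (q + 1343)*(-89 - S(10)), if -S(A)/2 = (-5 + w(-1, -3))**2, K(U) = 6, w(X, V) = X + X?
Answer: 12411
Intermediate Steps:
w(X, V) = 2*X
Q(v, D) = 5 + D
q = 36 (q = 6**2 = 36)
S(A) = -98 (S(A) = -2*(-5 + 2*(-1))**2 = -2*(-5 - 2)**2 = -2*(-7)**2 = -2*49 = -98)
(q + 1343)*(-89 - S(10)) = (36 + 1343)*(-89 - 1*(-98)) = 1379*(-89 + 98) = 1379*9 = 12411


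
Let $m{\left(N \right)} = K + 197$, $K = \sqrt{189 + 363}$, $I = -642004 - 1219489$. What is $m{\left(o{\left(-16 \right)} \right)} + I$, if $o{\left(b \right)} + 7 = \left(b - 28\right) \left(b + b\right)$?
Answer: $-1861296 + 2 \sqrt{138} \approx -1.8613 \cdot 10^{6}$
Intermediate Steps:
$I = -1861493$ ($I = -642004 - 1219489 = -1861493$)
$K = 2 \sqrt{138}$ ($K = \sqrt{552} = 2 \sqrt{138} \approx 23.495$)
$o{\left(b \right)} = -7 + 2 b \left(-28 + b\right)$ ($o{\left(b \right)} = -7 + \left(b - 28\right) \left(b + b\right) = -7 + \left(-28 + b\right) 2 b = -7 + 2 b \left(-28 + b\right)$)
$m{\left(N \right)} = 197 + 2 \sqrt{138}$ ($m{\left(N \right)} = 2 \sqrt{138} + 197 = 197 + 2 \sqrt{138}$)
$m{\left(o{\left(-16 \right)} \right)} + I = \left(197 + 2 \sqrt{138}\right) - 1861493 = -1861296 + 2 \sqrt{138}$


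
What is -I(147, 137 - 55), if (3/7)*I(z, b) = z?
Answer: -343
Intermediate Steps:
I(z, b) = 7*z/3
-I(147, 137 - 55) = -7*147/3 = -1*343 = -343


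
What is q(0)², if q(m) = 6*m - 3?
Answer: 9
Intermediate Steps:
q(m) = -3 + 6*m
q(0)² = (-3 + 6*0)² = (-3 + 0)² = (-3)² = 9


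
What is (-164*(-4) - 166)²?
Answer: 240100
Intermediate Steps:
(-164*(-4) - 166)² = (656 - 166)² = 490² = 240100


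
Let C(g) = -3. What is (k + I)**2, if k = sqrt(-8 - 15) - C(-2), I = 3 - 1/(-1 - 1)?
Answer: 77/4 + 13*I*sqrt(23) ≈ 19.25 + 62.346*I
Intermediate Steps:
I = 7/2 (I = 3 - 1/(-2) = 3 - 1*(-1/2) = 3 + 1/2 = 7/2 ≈ 3.5000)
k = 3 + I*sqrt(23) (k = sqrt(-8 - 15) - 1*(-3) = sqrt(-23) + 3 = I*sqrt(23) + 3 = 3 + I*sqrt(23) ≈ 3.0 + 4.7958*I)
(k + I)**2 = ((3 + I*sqrt(23)) + 7/2)**2 = (13/2 + I*sqrt(23))**2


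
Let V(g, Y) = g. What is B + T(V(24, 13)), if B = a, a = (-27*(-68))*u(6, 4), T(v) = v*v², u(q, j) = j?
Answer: 21168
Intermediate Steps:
T(v) = v³
a = 7344 (a = -27*(-68)*4 = 1836*4 = 7344)
B = 7344
B + T(V(24, 13)) = 7344 + 24³ = 7344 + 13824 = 21168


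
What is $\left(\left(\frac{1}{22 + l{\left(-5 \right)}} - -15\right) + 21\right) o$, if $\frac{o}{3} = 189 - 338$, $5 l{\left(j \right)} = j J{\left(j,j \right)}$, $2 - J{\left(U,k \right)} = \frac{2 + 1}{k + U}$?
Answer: $- \frac{3174594}{197} \approx -16115.0$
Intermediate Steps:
$J{\left(U,k \right)} = 2 - \frac{3}{U + k}$ ($J{\left(U,k \right)} = 2 - \frac{2 + 1}{k + U} = 2 - \frac{3}{U + k}$)
$l{\left(j \right)} = - \frac{3}{10} + \frac{2 j}{5}$ ($l{\left(j \right)} = \frac{j \frac{-3 + 2 j + 2 j}{j + j}}{5} = \frac{j \frac{-3 + 4 j}{2 j}}{5} = \frac{- \frac{3}{2} + 2 j}{5} = - \frac{3}{10} + \frac{2 j}{5}$)
$o = -447$ ($o = 3 \left(189 - 338\right) = 3 \left(-149\right) = -447$)
$\left(\left(\frac{1}{22 + l{\left(-5 \right)}} - -15\right) + 21\right) o = \left(\left(\frac{1}{22 + \left(- \frac{3}{10} + \frac{2}{5} \left(-5\right)\right)} - -15\right) + 21\right) \left(-447\right) = \left(\left(\frac{1}{22 - \frac{23}{10}} + \left(-3 + 18\right)\right) + 21\right) \left(-447\right) = \left(\left(\frac{1}{22 - \frac{23}{10}} + 15\right) + 21\right) \left(-447\right) = \left(\left(\frac{1}{\frac{197}{10}} + 15\right) + 21\right) \left(-447\right) = \left(\left(\frac{10}{197} + 15\right) + 21\right) \left(-447\right) = \left(\frac{2965}{197} + 21\right) \left(-447\right) = \frac{7102}{197} \left(-447\right) = - \frac{3174594}{197}$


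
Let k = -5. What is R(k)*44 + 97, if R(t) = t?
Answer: -123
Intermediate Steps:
R(k)*44 + 97 = -5*44 + 97 = -220 + 97 = -123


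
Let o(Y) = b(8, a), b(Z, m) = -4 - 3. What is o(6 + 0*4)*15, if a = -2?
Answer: -105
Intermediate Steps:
b(Z, m) = -7
o(Y) = -7
o(6 + 0*4)*15 = -7*15 = -105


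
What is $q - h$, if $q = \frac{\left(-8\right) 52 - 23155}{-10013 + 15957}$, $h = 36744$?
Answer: $- \frac{218429907}{5944} \approx -36748.0$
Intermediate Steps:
$q = - \frac{23571}{5944}$ ($q = \frac{-416 - 23155}{5944} = \left(-23571\right) \frac{1}{5944} = - \frac{23571}{5944} \approx -3.9655$)
$q - h = - \frac{23571}{5944} - 36744 = - \frac{218429907}{5944}$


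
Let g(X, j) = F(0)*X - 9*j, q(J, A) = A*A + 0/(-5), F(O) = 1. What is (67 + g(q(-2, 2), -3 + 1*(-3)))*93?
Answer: 11625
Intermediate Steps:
q(J, A) = A² (q(J, A) = A² + 0*(-⅕) = A² + 0 = A²)
g(X, j) = X - 9*j (g(X, j) = 1*X - 9*j = X - 9*j)
(67 + g(q(-2, 2), -3 + 1*(-3)))*93 = (67 + (2² - 9*(-3 + 1*(-3))))*93 = (67 + (4 - 9*(-3 - 3)))*93 = (67 + (4 - 9*(-6)))*93 = (67 + (4 + 54))*93 = (67 + 58)*93 = 125*93 = 11625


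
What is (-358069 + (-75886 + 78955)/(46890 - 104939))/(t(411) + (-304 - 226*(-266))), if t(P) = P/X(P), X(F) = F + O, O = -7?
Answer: -8397362381800/1402722680491 ≈ -5.9865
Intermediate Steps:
X(F) = -7 + F (X(F) = F - 7 = -7 + F)
t(P) = P/(-7 + P)
(-358069 + (-75886 + 78955)/(46890 - 104939))/(t(411) + (-304 - 226*(-266))) = (-358069 + (-75886 + 78955)/(46890 - 104939))/(411/(-7 + 411) + (-304 - 226*(-266))) = (-358069 + 3069/(-58049))/(411/404 + (-304 + 60116)) = (-358069 + 3069*(-1/58049))/(411*(1/404) + 59812) = (-358069 - 3069/58049)/(411/404 + 59812) = -20785550450/(58049*24164459/404) = -20785550450/58049*404/24164459 = -8397362381800/1402722680491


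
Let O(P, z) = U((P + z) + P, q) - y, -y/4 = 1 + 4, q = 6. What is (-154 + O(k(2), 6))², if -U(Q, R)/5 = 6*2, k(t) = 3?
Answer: 37636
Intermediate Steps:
U(Q, R) = -60 (U(Q, R) = -30*2 = -5*12 = -60)
y = -20 (y = -4*(1 + 4) = -4*5 = -20)
O(P, z) = -40 (O(P, z) = -60 - 1*(-20) = -60 + 20 = -40)
(-154 + O(k(2), 6))² = (-154 - 40)² = (-194)² = 37636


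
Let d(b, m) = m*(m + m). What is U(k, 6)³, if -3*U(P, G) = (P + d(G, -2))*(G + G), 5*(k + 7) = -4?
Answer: -64/125 ≈ -0.51200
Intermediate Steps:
k = -39/5 (k = -7 + (⅕)*(-4) = -7 - ⅘ = -39/5 ≈ -7.8000)
d(b, m) = 2*m² (d(b, m) = m*(2*m) = 2*m²)
U(P, G) = -2*G*(8 + P)/3 (U(P, G) = -(P + 2*(-2)²)*(G + G)/3 = -(P + 2*4)*2*G/3 = -(P + 8)*2*G/3 = -(8 + P)*2*G/3 = -2*G*(8 + P)/3)
U(k, 6)³ = (-⅔*6*(8 - 39/5))³ = (-⅔*6*⅕)³ = (-⅘)³ = -64/125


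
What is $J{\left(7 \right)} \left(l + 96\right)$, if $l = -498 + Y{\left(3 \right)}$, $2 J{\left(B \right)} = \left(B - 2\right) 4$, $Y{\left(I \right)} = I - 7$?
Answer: $-4060$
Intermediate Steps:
$Y{\left(I \right)} = -7 + I$
$J{\left(B \right)} = -4 + 2 B$ ($J{\left(B \right)} = \frac{\left(B - 2\right) 4}{2} = \frac{\left(-2 + B\right) 4}{2} = \frac{-8 + 4 B}{2} = -4 + 2 B$)
$l = -502$ ($l = -498 + \left(-7 + 3\right) = -498 - 4 = -502$)
$J{\left(7 \right)} \left(l + 96\right) = \left(-4 + 2 \cdot 7\right) \left(-502 + 96\right) = \left(-4 + 14\right) \left(-406\right) = 10 \left(-406\right) = -4060$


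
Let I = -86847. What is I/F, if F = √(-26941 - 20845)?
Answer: 86847*I*√47786/47786 ≈ 397.29*I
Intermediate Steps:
F = I*√47786 (F = √(-47786) = I*√47786 ≈ 218.6*I)
I/F = -86847*(-I*√47786/47786) = -(-86847)*I*√47786/47786 = 86847*I*√47786/47786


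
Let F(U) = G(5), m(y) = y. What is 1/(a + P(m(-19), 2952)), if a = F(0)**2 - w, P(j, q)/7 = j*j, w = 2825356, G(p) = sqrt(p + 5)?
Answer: -1/2822819 ≈ -3.5426e-7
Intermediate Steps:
G(p) = sqrt(5 + p)
P(j, q) = 7*j**2 (P(j, q) = 7*(j*j) = 7*j**2)
F(U) = sqrt(10) (F(U) = sqrt(5 + 5) = sqrt(10))
a = -2825346 (a = (sqrt(10))**2 - 1*2825356 = 10 - 2825356 = -2825346)
1/(a + P(m(-19), 2952)) = 1/(-2825346 + 7*(-19)**2) = 1/(-2825346 + 7*361) = 1/(-2825346 + 2527) = 1/(-2822819) = -1/2822819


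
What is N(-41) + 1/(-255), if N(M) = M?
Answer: -10456/255 ≈ -41.004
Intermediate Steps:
N(-41) + 1/(-255) = -41 + 1/(-255) = -41 - 1/255 = -10456/255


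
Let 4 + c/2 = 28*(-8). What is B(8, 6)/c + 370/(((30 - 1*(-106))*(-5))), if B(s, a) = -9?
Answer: -1355/2584 ≈ -0.52438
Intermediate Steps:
c = -456 (c = -8 + 2*(28*(-8)) = -8 + 2*(-224) = -8 - 448 = -456)
B(8, 6)/c + 370/(((30 - 1*(-106))*(-5))) = -9/(-456) + 370/(((30 - 1*(-106))*(-5))) = -9*(-1/456) + 370/(((30 + 106)*(-5))) = 3/152 + 370/((136*(-5))) = 3/152 + 370/(-680) = 3/152 + 370*(-1/680) = 3/152 - 37/68 = -1355/2584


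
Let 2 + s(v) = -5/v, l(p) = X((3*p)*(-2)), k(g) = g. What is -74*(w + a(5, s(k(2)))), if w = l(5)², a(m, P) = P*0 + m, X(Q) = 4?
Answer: -1554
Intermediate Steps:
l(p) = 4
s(v) = -2 - 5/v
a(m, P) = m (a(m, P) = 0 + m = m)
w = 16 (w = 4² = 16)
-74*(w + a(5, s(k(2)))) = -74*(16 + 5) = -74*21 = -1554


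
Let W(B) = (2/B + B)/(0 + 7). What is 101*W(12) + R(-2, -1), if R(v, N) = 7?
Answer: 7667/42 ≈ 182.55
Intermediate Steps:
W(B) = B/7 + 2/(7*B) (W(B) = (B + 2/B)/7 = (B + 2/B)*(1/7) = B/7 + 2/(7*B))
101*W(12) + R(-2, -1) = 101*((1/7)*(2 + 12**2)/12) + 7 = 101*((1/7)*(1/12)*(2 + 144)) + 7 = 101*((1/7)*(1/12)*146) + 7 = 101*(73/42) + 7 = 7373/42 + 7 = 7667/42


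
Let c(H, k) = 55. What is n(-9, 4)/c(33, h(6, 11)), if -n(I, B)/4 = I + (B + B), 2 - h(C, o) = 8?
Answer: 4/55 ≈ 0.072727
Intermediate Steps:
h(C, o) = -6 (h(C, o) = 2 - 1*8 = 2 - 8 = -6)
n(I, B) = -8*B - 4*I (n(I, B) = -4*(I + (B + B)) = -4*(I + 2*B) = -8*B - 4*I)
n(-9, 4)/c(33, h(6, 11)) = (-8*4 - 4*(-9))/55 = (-32 + 36)*(1/55) = 4*(1/55) = 4/55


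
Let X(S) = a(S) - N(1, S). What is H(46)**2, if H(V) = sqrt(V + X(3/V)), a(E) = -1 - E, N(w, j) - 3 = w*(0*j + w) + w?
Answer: 1837/46 ≈ 39.935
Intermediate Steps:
N(w, j) = 3 + w + w**2 (N(w, j) = 3 + (w*(0*j + w) + w) = 3 + (w*(0 + w) + w) = 3 + (w*w + w) = 3 + (w**2 + w) = 3 + (w + w**2) = 3 + w + w**2)
X(S) = -6 - S (X(S) = (-1 - S) - (3 + 1 + 1**2) = (-1 - S) - (3 + 1 + 1) = (-1 - S) - 1*5 = (-1 - S) - 5 = -6 - S)
H(V) = sqrt(-6 + V - 3/V) (H(V) = sqrt(V + (-6 - 3/V)) = sqrt(-6 + V - 3/V))
H(46)**2 = (sqrt(-6 + 46 - 3/46))**2 = (sqrt(1837/46))**2 = (sqrt(84502)/46)**2 = 1837/46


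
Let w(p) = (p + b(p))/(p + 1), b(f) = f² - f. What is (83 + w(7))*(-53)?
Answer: -37789/8 ≈ -4723.6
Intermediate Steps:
w(p) = (p + p*(-1 + p))/(1 + p) (w(p) = (p + p*(-1 + p))/(p + 1) = (p + p*(-1 + p))/(1 + p))
(83 + w(7))*(-53) = (83 + 7²/(1 + 7))*(-53) = (83 + 49/8)*(-53) = (713/8)*(-53) = -37789/8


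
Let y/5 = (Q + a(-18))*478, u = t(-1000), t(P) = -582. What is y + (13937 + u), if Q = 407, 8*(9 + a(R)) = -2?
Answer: 1927955/2 ≈ 9.6398e+5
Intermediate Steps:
a(R) = -37/4 (a(R) = -9 + (⅛)*(-2) = -9 - ¼ = -37/4)
u = -582
y = 1901245/2 (y = 5*((407 - 37/4)*478) = 5*((1591/4)*478) = 5*(380249/2) = 1901245/2 ≈ 9.5062e+5)
y + (13937 + u) = 1901245/2 + (13937 - 582) = 1901245/2 + 13355 = 1927955/2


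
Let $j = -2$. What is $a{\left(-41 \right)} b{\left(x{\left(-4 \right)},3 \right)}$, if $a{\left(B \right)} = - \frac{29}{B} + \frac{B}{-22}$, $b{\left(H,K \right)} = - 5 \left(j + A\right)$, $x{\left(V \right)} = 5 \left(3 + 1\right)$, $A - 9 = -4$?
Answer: $- \frac{34785}{902} \approx -38.564$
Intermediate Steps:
$A = 5$ ($A = 9 - 4 = 5$)
$x{\left(V \right)} = 20$ ($x{\left(V \right)} = 5 \cdot 4 = 20$)
$b{\left(H,K \right)} = -15$ ($b{\left(H,K \right)} = - 5 \left(-2 + 5\right) = \left(-5\right) 3 = -15$)
$a{\left(B \right)} = - \frac{29}{B} - \frac{B}{22}$ ($a{\left(B \right)} = - \frac{29}{B} + B \left(- \frac{1}{22}\right) = - \frac{29}{B} - \frac{B}{22}$)
$a{\left(-41 \right)} b{\left(x{\left(-4 \right)},3 \right)} = \left(- \frac{29}{-41} - - \frac{41}{22}\right) \left(-15\right) = \left(\left(-29\right) \left(- \frac{1}{41}\right) + \frac{41}{22}\right) \left(-15\right) = \left(\frac{29}{41} + \frac{41}{22}\right) \left(-15\right) = \frac{2319}{902} \left(-15\right) = - \frac{34785}{902}$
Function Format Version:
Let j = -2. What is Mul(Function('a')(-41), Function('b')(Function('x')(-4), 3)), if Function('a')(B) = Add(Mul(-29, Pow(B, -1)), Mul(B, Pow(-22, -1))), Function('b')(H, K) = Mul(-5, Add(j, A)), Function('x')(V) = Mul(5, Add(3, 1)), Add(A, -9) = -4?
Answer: Rational(-34785, 902) ≈ -38.564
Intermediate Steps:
A = 5 (A = Add(9, -4) = 5)
Function('x')(V) = 20 (Function('x')(V) = Mul(5, 4) = 20)
Function('b')(H, K) = -15 (Function('b')(H, K) = Mul(-5, Add(-2, 5)) = Mul(-5, 3) = -15)
Function('a')(B) = Add(Mul(-29, Pow(B, -1)), Mul(Rational(-1, 22), B)) (Function('a')(B) = Add(Mul(-29, Pow(B, -1)), Mul(B, Rational(-1, 22))) = Add(Mul(-29, Pow(B, -1)), Mul(Rational(-1, 22), B)))
Mul(Function('a')(-41), Function('b')(Function('x')(-4), 3)) = Mul(Add(Mul(-29, Pow(-41, -1)), Mul(Rational(-1, 22), -41)), -15) = Mul(Add(Mul(-29, Rational(-1, 41)), Rational(41, 22)), -15) = Mul(Add(Rational(29, 41), Rational(41, 22)), -15) = Mul(Rational(2319, 902), -15) = Rational(-34785, 902)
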